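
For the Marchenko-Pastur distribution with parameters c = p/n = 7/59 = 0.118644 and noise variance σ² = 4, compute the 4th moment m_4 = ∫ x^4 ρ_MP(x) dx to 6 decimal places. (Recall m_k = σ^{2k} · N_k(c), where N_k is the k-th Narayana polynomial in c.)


E[X⁴] = σ⁸ (1 + 6c + 6c² + c³) (fourth MP moment). With σ² = 4 (so σ⁸ = 256) and c = 7/59 = 0.118644: E[X⁴] = 256 · (1 + 6·0.118644 + 6·(0.118644)² + (0.118644)³) = 256 · 1.797993.

So E[X^4] = 460.286203.


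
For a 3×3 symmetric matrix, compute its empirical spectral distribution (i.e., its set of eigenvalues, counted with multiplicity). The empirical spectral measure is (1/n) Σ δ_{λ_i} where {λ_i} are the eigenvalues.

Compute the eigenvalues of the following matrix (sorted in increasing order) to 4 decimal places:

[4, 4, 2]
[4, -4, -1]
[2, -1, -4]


Since M is real symmetric, all three eigenvalues are real; they are the roots of det(λI − M) = λ³ − (tr M) λ² + s λ − det M, where s is the sum of the principal 2×2 minors.
tr M = 4 + (-4) + (-4) = -4.
s = (4·(-4) − 4²) + (4·(-4) − 2²) + ((-4)·(-4) − (-1)²) = -32 + (-20) + 15 = -37.
det M (expand along row 1) = 4·15 − 4·(-14) + 2·4 = 124.
Characteristic polynomial: λ³ + 4λ² − 37λ − 124 = 0.
Substitute λ = y + (tr M)/3 = y − 1.333333 to remove the quadratic term: y³ + p·y + q = 0 with p = s − (tr M)²/3 = -42.333333 and q = −2(tr M)³/27 + (tr M)·s/3 − det M = -69.925926.
Three real roots ⇒ use the trigonometric (Viète) form: r = 2√(−p/3) = 7.512952, φ = arccos(3q/(p·r)) = arccos(0.659578) = 0.850539 rad.
y_k = r·cos(φ/3 − 2πk/3) for k = 0, 1, 2 gives y = 7.213025, -1.786475, -5.426550.
λ_k = y_k − 1.333333 gives λ = 5.8797, -3.1198, -6.7599 (check: the sum is -4.0000 = tr M).

Eigenvalues sorted in increasing order: [-6.7599, -3.1198, 5.8797].


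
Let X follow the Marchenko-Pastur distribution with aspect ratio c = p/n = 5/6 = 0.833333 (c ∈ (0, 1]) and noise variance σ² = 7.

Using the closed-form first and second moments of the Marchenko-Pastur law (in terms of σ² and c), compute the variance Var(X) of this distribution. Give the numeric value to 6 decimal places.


Recall the MP moments m_1 = E[X] = σ² and m_2 = E[X²] = σ⁴ (1 + c).
m_1 = E[X] = σ² = 7, so m_1² = 49.
m_2 = E[X²] = σ⁴ (1 + c) = 49 · (1 + 0.833333) = 49 · 1.833333 = 89.833333.
(Note m_2 − m_1² simplifies to c · σ⁴ = 0.833333 · 49.)

Var(X) = m_2 − m_1² = 89.833333 − 49 = 40.833333.


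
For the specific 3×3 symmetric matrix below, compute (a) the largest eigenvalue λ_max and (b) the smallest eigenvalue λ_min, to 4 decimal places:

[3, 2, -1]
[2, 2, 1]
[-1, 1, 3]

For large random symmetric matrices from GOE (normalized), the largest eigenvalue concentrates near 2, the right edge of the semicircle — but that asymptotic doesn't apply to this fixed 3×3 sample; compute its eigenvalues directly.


Since M is real symmetric, all three eigenvalues are real; they are the roots of det(λI − M) = λ³ − (tr M) λ² + s λ − det M, where s is the sum of the principal 2×2 minors.
tr M = 3 + 2 + 3 = 8.
s = (3·2 − 2²) + (3·3 − (-1)²) + (2·3 − 1²) = 2 + 8 + 5 = 15.
det M (expand along row 1) = 3·5 − 2·7 + (-1)·4 = -3.
Characteristic polynomial: λ³ − 8λ² + 15λ + 3 = 0.
Substitute λ = y + (tr M)/3 = y + 2.666667 to remove the quadratic term: y³ + p·y + q = 0 with p = s − (tr M)²/3 = -6.333333 and q = −2(tr M)³/27 + (tr M)·s/3 − det M = 5.074074.
Three real roots ⇒ use the trigonometric (Viète) form: r = 2√(−p/3) = 2.905933, φ = arccos(3q/(p·r)) = arccos(-0.827104) = 2.544732 rad.
y_k = r·cos(φ/3 − 2πk/3) for k = 0, 1, 2 gives y = 1.921697, 0.926913, -2.848610.
λ_k = y_k + 2.666667 gives λ = 4.5884, 3.5936, -0.1819 (check: the sum is 8.0000 = tr M).

Hence λ_max = 4.5884 and λ_min = -0.1819.


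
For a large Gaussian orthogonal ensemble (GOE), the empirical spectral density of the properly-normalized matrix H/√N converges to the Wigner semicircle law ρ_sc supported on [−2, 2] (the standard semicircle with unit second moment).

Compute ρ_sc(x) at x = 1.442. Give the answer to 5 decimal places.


ρ_sc(x) = (1/(2π)) √(4 − x²). With x = 1.442:
  4 − x² = 4 − (1.442)² = 4 − 2.079364 = 1.920636.
  √(4 − x²) = 1.385870.
  1/(2π) = 0.159155.
  ρ_sc(1.442) = 0.159155 · 1.385870 = 0.220568.

Rounded to 5 decimal places: ρ_sc(1.442) ≈ 0.22057.


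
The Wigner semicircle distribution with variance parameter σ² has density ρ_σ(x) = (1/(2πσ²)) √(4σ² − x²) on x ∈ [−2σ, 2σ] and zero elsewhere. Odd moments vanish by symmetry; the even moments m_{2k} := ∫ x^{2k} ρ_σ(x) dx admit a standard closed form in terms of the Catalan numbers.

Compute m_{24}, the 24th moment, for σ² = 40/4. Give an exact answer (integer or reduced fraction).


By the scaled semicircle moment identity, m_{2k} = σ^{2k} · C_k with k = 12.
C_12 = (1/(k+1)) · C(2k, k) = (1/13) · C(24, 12) = (1/13) · 2704156 = 208012.
σ^{2k} = (σ²)^k = (40/4)^12 = 1000000000000.

Therefore m_{24} = σ^{24} · C_12 = 1000000000000 · 208012 = 208012000000000000.


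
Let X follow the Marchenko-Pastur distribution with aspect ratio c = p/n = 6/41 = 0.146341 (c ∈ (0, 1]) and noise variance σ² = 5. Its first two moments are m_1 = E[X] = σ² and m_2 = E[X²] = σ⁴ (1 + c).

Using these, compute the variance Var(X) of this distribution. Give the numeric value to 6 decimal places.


m_1 = E[X] = σ² = 5, so m_1² = 25.
m_2 = E[X²] = σ⁴ (1 + c) = 25 · (1 + 0.146341) = 25 · 1.146341 = 28.658537.
(Note m_2 − m_1² simplifies to c · σ⁴ = 0.146341 · 25.)

Var(X) = m_2 − m_1² = 28.658537 − 25 = 3.658537.


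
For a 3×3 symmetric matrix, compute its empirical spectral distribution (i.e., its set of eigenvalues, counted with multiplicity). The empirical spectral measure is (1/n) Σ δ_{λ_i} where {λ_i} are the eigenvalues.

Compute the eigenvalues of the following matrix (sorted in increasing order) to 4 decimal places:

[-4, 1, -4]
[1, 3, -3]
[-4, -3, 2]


Since M is real symmetric, all three eigenvalues are real; they are the roots of det(λI − M) = λ³ − (tr M) λ² + s λ − det M, where s is the sum of the principal 2×2 minors.
tr M = -4 + 3 + 2 = 1.
s = ((-4)·3 − 1²) + ((-4)·2 − (-4)²) + (3·2 − (-3)²) = -13 + (-24) + (-3) = -40.
det M (expand along row 1) = (-4)·(-3) − 1·(-10) + (-4)·9 = -14.
Characteristic polynomial: λ³ − λ² − 40λ + 14 = 0.
Substitute λ = y + (tr M)/3 = y + 0.333333 to remove the quadratic term: y³ + p·y + q = 0 with p = s − (tr M)²/3 = -40.333333 and q = −2(tr M)³/27 + (tr M)·s/3 − det M = 0.592593.
Three real roots ⇒ use the trigonometric (Viète) form: r = 2√(−p/3) = 7.333333, φ = arccos(3q/(p·r)) = arccos(-0.006011) = 1.576807 rad.
y_k = r·cos(φ/3 − 2πk/3) for k = 0, 1, 2 gives y = 6.343494, 0.014692, -6.358186.
λ_k = y_k + 0.333333 gives λ = 6.6768, 0.3480, -6.0249 (check: the sum is 1.0000 = tr M).

Eigenvalues sorted in increasing order: [-6.0249, 0.3480, 6.6768].


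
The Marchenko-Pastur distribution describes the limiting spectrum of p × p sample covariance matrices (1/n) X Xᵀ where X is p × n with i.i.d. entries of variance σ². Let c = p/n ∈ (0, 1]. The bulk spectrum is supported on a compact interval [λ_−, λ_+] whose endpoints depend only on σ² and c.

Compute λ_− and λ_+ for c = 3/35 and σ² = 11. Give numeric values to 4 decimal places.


c = 3/35 = 0.085714; √c = 0.292770.
λ_− = σ² (1 − √c)² = 11 · (1 − 0.292770)² = 11 · (0.707230)² = 5.501917.
λ_+ = σ² (1 + √c)² = 11 · (1 + 0.292770)² = 11 · (1.292770)² = 18.383798.

Rounded to 4 decimal places: λ_− ≈ 5.5019, λ_+ ≈ 18.3838.


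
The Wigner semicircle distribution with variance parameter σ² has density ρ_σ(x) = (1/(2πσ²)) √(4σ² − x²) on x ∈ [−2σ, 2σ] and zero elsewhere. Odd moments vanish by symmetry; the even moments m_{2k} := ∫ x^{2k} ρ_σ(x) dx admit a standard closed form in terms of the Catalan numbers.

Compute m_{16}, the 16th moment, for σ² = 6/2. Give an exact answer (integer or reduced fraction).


By the scaled semicircle moment identity, m_{2k} = σ^{2k} · C_k with k = 8.
C_8 = (1/(k+1)) · C(2k, k) = (1/9) · C(16, 8) = (1/9) · 12870 = 1430.
σ^{2k} = (σ²)^k = (6/2)^8 = 6561.

Therefore m_{16} = σ^{16} · C_8 = 6561 · 1430 = 9382230.


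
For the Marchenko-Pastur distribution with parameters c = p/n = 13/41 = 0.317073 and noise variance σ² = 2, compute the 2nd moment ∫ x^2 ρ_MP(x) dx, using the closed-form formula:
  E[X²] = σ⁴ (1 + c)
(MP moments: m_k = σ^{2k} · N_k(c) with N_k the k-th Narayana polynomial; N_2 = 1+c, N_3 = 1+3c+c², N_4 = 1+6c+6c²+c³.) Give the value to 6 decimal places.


E[X²] = σ⁴ (1 + c) (second MP moment). With σ² = 2 (so σ⁴ = 4) and c = 13/41 = 0.317073: E[X²] = 4 · (1 + 0.317073) = 4 · 1.317073.

So E[X^2] = 5.268293.


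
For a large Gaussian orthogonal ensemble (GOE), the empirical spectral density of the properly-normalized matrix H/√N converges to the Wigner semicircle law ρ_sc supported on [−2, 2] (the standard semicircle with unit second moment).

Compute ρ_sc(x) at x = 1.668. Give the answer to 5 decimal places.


ρ_sc(x) = (1/(2π)) √(4 − x²). With x = 1.668:
  4 − x² = 4 − (1.668)² = 4 − 2.782224 = 1.217776.
  √(4 − x²) = 1.103529.
  1/(2π) = 0.159155.
  ρ_sc(1.668) = 0.159155 · 1.103529 = 0.175632.

Rounded to 5 decimal places: ρ_sc(1.668) ≈ 0.17563.


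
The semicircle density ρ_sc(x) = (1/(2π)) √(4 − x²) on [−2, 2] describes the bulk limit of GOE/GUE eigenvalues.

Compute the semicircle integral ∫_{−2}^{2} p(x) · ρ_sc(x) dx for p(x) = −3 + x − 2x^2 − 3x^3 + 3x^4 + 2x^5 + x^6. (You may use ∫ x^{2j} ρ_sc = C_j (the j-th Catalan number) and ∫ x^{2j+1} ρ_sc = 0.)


Write p(x) = Σ a_i x^i, split into monomials and integrate each against ρ_sc separately.
Using ∫ x^{2j} ρ_sc = C_j = (1/(j+1)) C(2j, j) (Catalan numbers) and ∫ x^{2j+1} ρ_sc = 0 (odd monomials vanish by symmetry):
  i = 0 (even): a_0 · C_{0} = -3 · 1 = -3
  i = 1 (odd): ∫ x^1 ρ_sc = 0 (vanishes)
  i = 2 (even): a_2 · C_{1} = -2 · 1 = -2
  i = 3 (odd): ∫ x^3 ρ_sc = 0 (vanishes)
  i = 4 (even): a_4 · C_{2} = 3 · 2 = 6
  i = 5 (odd): ∫ x^5 ρ_sc = 0 (vanishes)
  i = 6 (even): a_6 · C_{3} = 1 · 5 = 5

Summing the contributions: ∫_{−2}^{2} p(x) ρ_sc(x) dx = (-3) + (-2) + 6 + 5 = 6.


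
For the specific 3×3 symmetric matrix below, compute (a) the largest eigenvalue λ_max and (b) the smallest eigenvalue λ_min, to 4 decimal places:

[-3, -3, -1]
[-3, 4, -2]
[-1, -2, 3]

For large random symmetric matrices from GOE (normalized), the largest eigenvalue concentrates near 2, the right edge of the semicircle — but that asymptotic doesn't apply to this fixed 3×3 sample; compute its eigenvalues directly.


Since M is real symmetric, all three eigenvalues are real; they are the roots of det(λI − M) = λ³ − (tr M) λ² + s λ − det M, where s is the sum of the principal 2×2 minors.
tr M = -3 + 4 + 3 = 4.
s = ((-3)·4 − (-3)²) + ((-3)·3 − (-1)²) + (4·3 − (-2)²) = -21 + (-10) + 8 = -23.
det M (expand along row 1) = (-3)·8 − (-3)·(-11) + (-1)·10 = -67.
Characteristic polynomial: λ³ − 4λ² − 23λ + 67 = 0.
Substitute λ = y + (tr M)/3 = y + 1.333333 to remove the quadratic term: y³ + p·y + q = 0 with p = s − (tr M)²/3 = -28.333333 and q = −2(tr M)³/27 + (tr M)·s/3 − det M = 31.592593.
Three real roots ⇒ use the trigonometric (Viète) form: r = 2√(−p/3) = 6.146363, φ = arccos(3q/(p·r)) = arccos(-0.544240) = 2.146280 rad.
y_k = r·cos(φ/3 − 2πk/3) for k = 0, 1, 2 gives y = 4.639358, 1.171825, -5.811183.
λ_k = y_k + 1.333333 gives λ = 5.9727, 2.5052, -4.4778 (check: the sum is 4.0000 = tr M).

Hence λ_max = 5.9727 and λ_min = -4.4778.


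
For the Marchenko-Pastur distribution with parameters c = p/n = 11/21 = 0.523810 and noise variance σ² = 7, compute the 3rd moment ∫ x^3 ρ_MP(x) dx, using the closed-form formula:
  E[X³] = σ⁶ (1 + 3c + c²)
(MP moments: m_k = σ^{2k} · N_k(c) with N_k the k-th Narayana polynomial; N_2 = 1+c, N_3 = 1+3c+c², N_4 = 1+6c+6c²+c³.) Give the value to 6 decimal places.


E[X³] = σ⁶ (1 + 3c + c²) (third MP moment). With σ² = 7 (so σ⁶ = 343) and c = 11/21 = 0.523810: E[X³] = 343 · (1 + 3·0.523810 + (0.523810)²) = 343 · 2.845805.

So E[X^3] = 976.111111.


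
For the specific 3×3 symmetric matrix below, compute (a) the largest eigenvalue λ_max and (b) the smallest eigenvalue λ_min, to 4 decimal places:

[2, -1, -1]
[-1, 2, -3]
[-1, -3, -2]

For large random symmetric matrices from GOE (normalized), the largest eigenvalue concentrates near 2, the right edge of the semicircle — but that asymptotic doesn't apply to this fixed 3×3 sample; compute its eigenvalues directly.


Since M is real symmetric, all three eigenvalues are real; they are the roots of det(λI − M) = λ³ − (tr M) λ² + s λ − det M, where s is the sum of the principal 2×2 minors.
tr M = 2 + 2 + (-2) = 2.
s = (2·2 − (-1)²) + (2·(-2) − (-1)²) + (2·(-2) − (-3)²) = 3 + (-5) + (-13) = -15.
det M (expand along row 1) = 2·(-13) − (-1)·(-1) + (-1)·5 = -32.
Characteristic polynomial: λ³ − 2λ² − 15λ + 32 = 0.
Substitute λ = y + (tr M)/3 = y + 0.666667 to remove the quadratic term: y³ + p·y + q = 0 with p = s − (tr M)²/3 = -16.333333 and q = −2(tr M)³/27 + (tr M)·s/3 − det M = 21.407407.
Three real roots ⇒ use the trigonometric (Viète) form: r = 2√(−p/3) = 4.666667, φ = arccos(3q/(p·r)) = arccos(-0.842566) = 2.572825 rad.
y_k = r·cos(φ/3 − 2πk/3) for k = 0, 1, 2 gives y = 3.053157, 1.529891, -4.583048.
λ_k = y_k + 0.666667 gives λ = 3.7198, 2.1966, -3.9164 (check: the sum is 2.0000 = tr M).

Hence λ_max = 3.7198 and λ_min = -3.9164.


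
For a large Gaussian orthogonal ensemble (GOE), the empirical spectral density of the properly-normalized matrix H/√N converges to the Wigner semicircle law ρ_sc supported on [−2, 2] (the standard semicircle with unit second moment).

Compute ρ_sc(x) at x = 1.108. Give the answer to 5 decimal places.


ρ_sc(x) = (1/(2π)) √(4 − x²). With x = 1.108:
  4 − x² = 4 − (1.108)² = 4 − 1.227664 = 2.772336.
  √(4 − x²) = 1.665033.
  1/(2π) = 0.159155.
  ρ_sc(1.108) = 0.159155 · 1.665033 = 0.264998.

Rounded to 5 decimal places: ρ_sc(1.108) ≈ 0.26500.


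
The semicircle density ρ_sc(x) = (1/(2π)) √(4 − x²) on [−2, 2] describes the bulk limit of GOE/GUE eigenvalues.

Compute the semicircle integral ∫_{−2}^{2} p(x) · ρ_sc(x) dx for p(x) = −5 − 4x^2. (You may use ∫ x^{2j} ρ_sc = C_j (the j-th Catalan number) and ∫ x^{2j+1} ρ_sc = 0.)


Write p(x) = Σ a_i x^i, split into monomials and integrate each against ρ_sc separately.
Using ∫ x^{2j} ρ_sc = C_j = (1/(j+1)) C(2j, j) (Catalan numbers) and ∫ x^{2j+1} ρ_sc = 0 (odd monomials vanish by symmetry):
  i = 0 (even): a_0 · C_{0} = -5 · 1 = -5
  i = 2 (even): a_2 · C_{1} = -4 · 1 = -4

Summing the contributions: ∫_{−2}^{2} p(x) ρ_sc(x) dx = (-5) + (-4) = -9.


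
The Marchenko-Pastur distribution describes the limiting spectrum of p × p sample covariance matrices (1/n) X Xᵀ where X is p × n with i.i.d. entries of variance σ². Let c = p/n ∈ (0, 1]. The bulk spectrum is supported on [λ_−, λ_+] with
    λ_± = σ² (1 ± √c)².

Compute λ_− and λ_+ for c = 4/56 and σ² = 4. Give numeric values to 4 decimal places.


c = 4/56 = 0.071429; √c = 0.267261.
λ_− = σ² (1 − √c)² = 4 · (1 − 0.267261)² = 4 · (0.732739)² = 2.147624.
λ_+ = σ² (1 + √c)² = 4 · (1 + 0.267261)² = 4 · (1.267261)² = 6.423804.

Rounded to 4 decimal places: λ_− ≈ 2.1476, λ_+ ≈ 6.4238.


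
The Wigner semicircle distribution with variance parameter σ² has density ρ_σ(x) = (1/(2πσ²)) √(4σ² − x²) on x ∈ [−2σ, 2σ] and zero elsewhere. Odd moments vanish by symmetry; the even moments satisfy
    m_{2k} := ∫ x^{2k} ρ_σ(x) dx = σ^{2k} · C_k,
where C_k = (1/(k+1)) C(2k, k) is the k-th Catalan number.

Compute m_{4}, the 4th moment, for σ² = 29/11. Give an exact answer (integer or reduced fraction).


By the scaled semicircle moment identity, m_{2k} = σ^{2k} · C_k with k = 2.
C_2 = (1/(k+1)) · C(2k, k) = (1/3) · C(4, 2) = (1/3) · 6 = 2.
σ^{2k} = (σ²)^k = (29/11)^2 = 841/121.

Therefore m_{4} = σ^{4} · C_2 = (841/121) · 2 = 1682/121.


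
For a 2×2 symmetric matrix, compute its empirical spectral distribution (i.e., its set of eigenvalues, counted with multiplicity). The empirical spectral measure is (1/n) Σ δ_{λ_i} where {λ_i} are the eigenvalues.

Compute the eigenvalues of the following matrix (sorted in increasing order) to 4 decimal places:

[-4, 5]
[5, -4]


Since M is real symmetric, both eigenvalues are real; they are the roots of det(λI − M) = λ² − (tr M) λ + det M.
tr M = -4 + (-4) = -8.
det M = (-4)·(-4) − 5² = 16 − 25 = -9.
Characteristic polynomial: λ² + 8λ − 9 = 0.
Discriminant Δ = (tr M)² − 4·det M = 64 − (-36) = 100; √Δ = 10.000000.
λ = (tr M ± √Δ)/2 = (-8 ± 10.000000)/2, giving (tr M − √Δ)/2 = -9.0000 and (tr M + √Δ)/2 = 1.0000.

Eigenvalues sorted in increasing order: [-9.0000, 1.0000].


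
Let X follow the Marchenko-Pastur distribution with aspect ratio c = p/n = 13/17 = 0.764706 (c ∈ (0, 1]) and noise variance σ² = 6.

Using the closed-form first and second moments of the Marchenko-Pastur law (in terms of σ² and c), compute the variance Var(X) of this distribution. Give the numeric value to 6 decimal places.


Recall the MP moments m_1 = E[X] = σ² and m_2 = E[X²] = σ⁴ (1 + c).
m_1 = E[X] = σ² = 6, so m_1² = 36.
m_2 = E[X²] = σ⁴ (1 + c) = 36 · (1 + 0.764706) = 36 · 1.764706 = 63.529412.
(Note m_2 − m_1² simplifies to c · σ⁴ = 0.764706 · 36.)

Var(X) = m_2 − m_1² = 63.529412 − 36 = 27.529412.


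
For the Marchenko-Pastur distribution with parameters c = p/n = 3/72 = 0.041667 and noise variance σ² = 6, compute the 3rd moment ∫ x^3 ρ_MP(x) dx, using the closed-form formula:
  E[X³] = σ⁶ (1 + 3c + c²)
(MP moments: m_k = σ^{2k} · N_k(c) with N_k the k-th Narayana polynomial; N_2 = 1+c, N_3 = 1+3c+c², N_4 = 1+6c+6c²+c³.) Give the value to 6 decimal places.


E[X³] = σ⁶ (1 + 3c + c²) (third MP moment). With σ² = 6 (so σ⁶ = 216) and c = 3/72 = 0.041667: E[X³] = 216 · (1 + 3·0.041667 + (0.041667)²) = 216 · 1.126736.

So E[X^3] = 243.375000.


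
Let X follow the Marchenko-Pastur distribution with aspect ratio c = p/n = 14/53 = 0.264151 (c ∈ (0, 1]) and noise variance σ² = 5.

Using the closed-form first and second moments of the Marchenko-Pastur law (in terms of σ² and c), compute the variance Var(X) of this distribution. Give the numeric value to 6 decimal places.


Recall the MP moments m_1 = E[X] = σ² and m_2 = E[X²] = σ⁴ (1 + c).
m_1 = E[X] = σ² = 5, so m_1² = 25.
m_2 = E[X²] = σ⁴ (1 + c) = 25 · (1 + 0.264151) = 25 · 1.264151 = 31.603774.
(Note m_2 − m_1² simplifies to c · σ⁴ = 0.264151 · 25.)

Var(X) = m_2 − m_1² = 31.603774 − 25 = 6.603774.


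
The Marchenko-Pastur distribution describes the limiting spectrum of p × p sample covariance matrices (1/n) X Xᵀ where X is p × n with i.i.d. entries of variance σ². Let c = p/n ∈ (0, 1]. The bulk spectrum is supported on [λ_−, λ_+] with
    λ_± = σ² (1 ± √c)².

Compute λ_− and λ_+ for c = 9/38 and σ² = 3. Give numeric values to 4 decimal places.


c = 9/38 = 0.236842; √c = 0.486664.
λ_− = σ² (1 − √c)² = 3 · (1 − 0.486664)² = 3 · (0.513336)² = 0.790541.
λ_+ = σ² (1 + √c)² = 3 · (1 + 0.486664)² = 3 · (1.486664)² = 6.630512.

Rounded to 4 decimal places: λ_− ≈ 0.7905, λ_+ ≈ 6.6305.


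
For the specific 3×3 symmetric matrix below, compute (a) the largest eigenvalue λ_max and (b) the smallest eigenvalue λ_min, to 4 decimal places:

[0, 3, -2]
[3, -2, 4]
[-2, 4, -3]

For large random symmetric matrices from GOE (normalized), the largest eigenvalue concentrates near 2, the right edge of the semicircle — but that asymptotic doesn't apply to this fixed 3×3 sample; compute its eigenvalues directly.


Since M is real symmetric, all three eigenvalues are real; they are the roots of det(λI − M) = λ³ − (tr M) λ² + s λ − det M, where s is the sum of the principal 2×2 minors.
tr M = 0 + (-2) + (-3) = -5.
s = (0·(-2) − 3²) + (0·(-3) − (-2)²) + ((-2)·(-3) − 4²) = -9 + (-4) + (-10) = -23.
det M (expand along row 1) = 0·(-10) − 3·(-1) + (-2)·8 = -13.
Characteristic polynomial: λ³ + 5λ² − 23λ + 13 = 0.
Substitute λ = y + (tr M)/3 = y − 1.666667 to remove the quadratic term: y³ + p·y + q = 0 with p = s − (tr M)²/3 = -31.333333 and q = −2(tr M)³/27 + (tr M)·s/3 − det M = 60.592593.
Three real roots ⇒ use the trigonometric (Viète) form: r = 2√(−p/3) = 6.463573, φ = arccos(3q/(p·r)) = arccos(-0.897556) = 2.684991 rad.
y_k = r·cos(φ/3 − 2πk/3) for k = 0, 1, 2 gives y = 4.043102, 2.345751, -6.388853.
λ_k = y_k − 1.666667 gives λ = 2.3764, 0.6791, -8.0555 (check: the sum is -5.0000 = tr M).

Hence λ_max = 2.3764 and λ_min = -8.0555.


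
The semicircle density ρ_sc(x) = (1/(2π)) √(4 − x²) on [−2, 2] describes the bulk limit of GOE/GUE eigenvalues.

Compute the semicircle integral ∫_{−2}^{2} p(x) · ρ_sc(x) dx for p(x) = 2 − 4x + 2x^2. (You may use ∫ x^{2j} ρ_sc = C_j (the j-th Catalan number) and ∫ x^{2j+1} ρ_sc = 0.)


Write p(x) = Σ a_i x^i, split into monomials and integrate each against ρ_sc separately.
Using ∫ x^{2j} ρ_sc = C_j = (1/(j+1)) C(2j, j) (Catalan numbers) and ∫ x^{2j+1} ρ_sc = 0 (odd monomials vanish by symmetry):
  i = 0 (even): a_0 · C_{0} = 2 · 1 = 2
  i = 1 (odd): ∫ x^1 ρ_sc = 0 (vanishes)
  i = 2 (even): a_2 · C_{1} = 2 · 1 = 2

Summing the contributions: ∫_{−2}^{2} p(x) ρ_sc(x) dx = 2 + 2 = 4.


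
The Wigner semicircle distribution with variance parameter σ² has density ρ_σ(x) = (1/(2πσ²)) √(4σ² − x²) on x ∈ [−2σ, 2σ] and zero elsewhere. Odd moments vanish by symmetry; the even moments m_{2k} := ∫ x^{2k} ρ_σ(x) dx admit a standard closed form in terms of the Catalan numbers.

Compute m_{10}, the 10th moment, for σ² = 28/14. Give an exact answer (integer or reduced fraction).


By the scaled semicircle moment identity, m_{2k} = σ^{2k} · C_k with k = 5.
C_5 = (1/(k+1)) · C(2k, k) = (1/6) · C(10, 5) = (1/6) · 252 = 42.
σ^{2k} = (σ²)^k = (28/14)^5 = 32.

Therefore m_{10} = σ^{10} · C_5 = 32 · 42 = 1344.


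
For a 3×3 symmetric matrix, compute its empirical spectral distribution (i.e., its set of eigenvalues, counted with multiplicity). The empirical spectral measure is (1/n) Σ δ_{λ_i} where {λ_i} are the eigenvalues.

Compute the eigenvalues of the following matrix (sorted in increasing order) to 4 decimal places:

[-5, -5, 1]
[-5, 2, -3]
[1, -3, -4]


Since M is real symmetric, all three eigenvalues are real; they are the roots of det(λI − M) = λ³ − (tr M) λ² + s λ − det M, where s is the sum of the principal 2×2 minors.
tr M = -5 + 2 + (-4) = -7.
s = ((-5)·2 − (-5)²) + ((-5)·(-4) − 1²) + (2·(-4) − (-3)²) = -35 + 19 + (-17) = -33.
det M (expand along row 1) = (-5)·(-17) − (-5)·23 + 1·13 = 213.
Characteristic polynomial: λ³ + 7λ² − 33λ − 213 = 0.
Substitute λ = y + (tr M)/3 = y − 2.333333 to remove the quadratic term: y³ + p·y + q = 0 with p = s − (tr M)²/3 = -49.333333 and q = −2(tr M)³/27 + (tr M)·s/3 − det M = -110.592593.
Three real roots ⇒ use the trigonometric (Viète) form: r = 2√(−p/3) = 8.110350, φ = arccos(3q/(p·r)) = arccos(0.829215) = 0.593094 rad.
y_k = r·cos(φ/3 − 2πk/3) for k = 0, 1, 2 gives y = 7.952371, -2.596627, -5.355744.
λ_k = y_k − 2.333333 gives λ = 5.6190, -4.9300, -7.6891 (check: the sum is -7.0000 = tr M).

Eigenvalues sorted in increasing order: [-7.6891, -4.9300, 5.6190].


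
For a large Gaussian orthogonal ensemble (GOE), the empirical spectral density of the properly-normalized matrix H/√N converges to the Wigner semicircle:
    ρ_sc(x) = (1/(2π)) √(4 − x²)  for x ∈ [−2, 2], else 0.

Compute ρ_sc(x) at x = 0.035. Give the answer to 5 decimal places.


ρ_sc(x) = (1/(2π)) √(4 − x²). With x = 0.035:
  4 − x² = 4 − (0.035)² = 4 − 0.001225 = 3.998775.
  √(4 − x²) = 1.999694.
  1/(2π) = 0.159155.
  ρ_sc(0.035) = 0.159155 · 1.999694 = 0.318261.

Rounded to 5 decimal places: ρ_sc(0.035) ≈ 0.31826.


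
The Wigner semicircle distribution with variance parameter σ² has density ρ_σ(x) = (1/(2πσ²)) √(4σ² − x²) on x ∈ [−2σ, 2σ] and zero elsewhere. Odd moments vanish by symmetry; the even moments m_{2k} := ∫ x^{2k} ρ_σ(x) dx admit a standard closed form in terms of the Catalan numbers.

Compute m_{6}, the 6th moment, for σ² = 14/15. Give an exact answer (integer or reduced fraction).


By the scaled semicircle moment identity, m_{2k} = σ^{2k} · C_k with k = 3.
C_3 = (1/(k+1)) · C(2k, k) = (1/4) · C(6, 3) = (1/4) · 20 = 5.
σ^{2k} = (σ²)^k = (14/15)^3 = 2744/3375.

Therefore m_{6} = σ^{6} · C_3 = (2744/3375) · 5 = 2744/675.


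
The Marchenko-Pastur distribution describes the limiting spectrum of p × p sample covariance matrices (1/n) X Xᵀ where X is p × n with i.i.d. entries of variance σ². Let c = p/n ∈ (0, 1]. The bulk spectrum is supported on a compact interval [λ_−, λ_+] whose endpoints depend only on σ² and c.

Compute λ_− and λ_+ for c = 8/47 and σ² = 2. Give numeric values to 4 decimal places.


c = 8/47 = 0.170213; √c = 0.412568.
λ_− = σ² (1 − √c)² = 2 · (1 − 0.412568)² = 2 · (0.587432)² = 0.690152.
λ_+ = σ² (1 + √c)² = 2 · (1 + 0.412568)² = 2 · (1.412568)² = 3.990700.

Rounded to 4 decimal places: λ_− ≈ 0.6902, λ_+ ≈ 3.9907.


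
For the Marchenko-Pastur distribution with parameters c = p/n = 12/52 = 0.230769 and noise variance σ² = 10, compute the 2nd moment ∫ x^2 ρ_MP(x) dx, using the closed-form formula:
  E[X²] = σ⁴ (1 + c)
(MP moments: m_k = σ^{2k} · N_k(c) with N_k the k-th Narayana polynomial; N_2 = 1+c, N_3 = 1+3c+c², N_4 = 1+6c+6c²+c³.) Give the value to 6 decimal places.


E[X²] = σ⁴ (1 + c) (second MP moment). With σ² = 10 (so σ⁴ = 100) and c = 12/52 = 0.230769: E[X²] = 100 · (1 + 0.230769) = 100 · 1.230769.

So E[X^2] = 123.076923.


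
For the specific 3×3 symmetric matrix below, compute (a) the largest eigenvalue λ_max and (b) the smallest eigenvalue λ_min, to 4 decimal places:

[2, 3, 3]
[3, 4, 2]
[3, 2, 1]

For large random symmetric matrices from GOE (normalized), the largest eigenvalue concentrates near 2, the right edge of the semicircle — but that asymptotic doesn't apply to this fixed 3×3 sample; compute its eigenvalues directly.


Since M is real symmetric, all three eigenvalues are real; they are the roots of det(λI − M) = λ³ − (tr M) λ² + s λ − det M, where s is the sum of the principal 2×2 minors.
tr M = 2 + 4 + 1 = 7.
s = (2·4 − 3²) + (2·1 − 3²) + (4·1 − 2²) = -1 + (-7) + 0 = -8.
det M (expand along row 1) = 2·0 − 3·(-3) + 3·(-6) = -9.
Characteristic polynomial: λ³ − 7λ² − 8λ + 9 = 0.
Substitute λ = y + (tr M)/3 = y + 2.333333 to remove the quadratic term: y³ + p·y + q = 0 with p = s − (tr M)²/3 = -24.333333 and q = −2(tr M)³/27 + (tr M)·s/3 − det M = -35.074074.
Three real roots ⇒ use the trigonometric (Viète) form: r = 2√(−p/3) = 5.696002, φ = arccos(3q/(p·r)) = arccos(0.759164) = 0.708768 rad.
y_k = r·cos(φ/3 − 2πk/3) for k = 0, 1, 2 gives y = 5.537774, -1.614275, -3.923499.
λ_k = y_k + 2.333333 gives λ = 7.8711, 0.7191, -1.5902 (check: the sum is 7.0000 = tr M).

Hence λ_max = 7.8711 and λ_min = -1.5902.


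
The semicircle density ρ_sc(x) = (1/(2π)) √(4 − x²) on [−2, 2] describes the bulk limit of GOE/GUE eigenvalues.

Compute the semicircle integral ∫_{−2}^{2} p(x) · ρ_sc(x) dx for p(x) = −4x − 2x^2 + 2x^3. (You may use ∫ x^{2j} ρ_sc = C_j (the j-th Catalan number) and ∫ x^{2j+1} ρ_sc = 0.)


Write p(x) = Σ a_i x^i, split into monomials and integrate each against ρ_sc separately.
Using ∫ x^{2j} ρ_sc = C_j = (1/(j+1)) C(2j, j) (Catalan numbers) and ∫ x^{2j+1} ρ_sc = 0 (odd monomials vanish by symmetry):
  i = 1 (odd): ∫ x^1 ρ_sc = 0 (vanishes)
  i = 2 (even): a_2 · C_{1} = -2 · 1 = -2
  i = 3 (odd): ∫ x^3 ρ_sc = 0 (vanishes)

Summing the contributions: ∫_{−2}^{2} p(x) ρ_sc(x) dx = -2.


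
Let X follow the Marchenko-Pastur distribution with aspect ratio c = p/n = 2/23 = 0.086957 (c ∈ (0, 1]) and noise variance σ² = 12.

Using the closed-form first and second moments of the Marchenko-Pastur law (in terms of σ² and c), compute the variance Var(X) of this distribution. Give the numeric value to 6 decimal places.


Recall the MP moments m_1 = E[X] = σ² and m_2 = E[X²] = σ⁴ (1 + c).
m_1 = E[X] = σ² = 12, so m_1² = 144.
m_2 = E[X²] = σ⁴ (1 + c) = 144 · (1 + 0.086957) = 144 · 1.086957 = 156.521739.
(Note m_2 − m_1² simplifies to c · σ⁴ = 0.086957 · 144.)

Var(X) = m_2 − m_1² = 156.521739 − 144 = 12.521739.


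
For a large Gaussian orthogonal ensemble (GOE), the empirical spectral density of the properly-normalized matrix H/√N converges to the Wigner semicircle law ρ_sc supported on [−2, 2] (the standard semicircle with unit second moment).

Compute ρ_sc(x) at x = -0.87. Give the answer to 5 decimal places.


ρ_sc(x) = (1/(2π)) √(4 − x²). With x = -0.87:
  4 − x² = 4 − (-0.87)² = 4 − 0.756900 = 3.243100.
  √(4 − x²) = 1.800861.
  1/(2π) = 0.159155.
  ρ_sc(-0.87) = 0.159155 · 1.800861 = 0.286616.

Rounded to 5 decimal places: ρ_sc(-0.87) ≈ 0.28662.


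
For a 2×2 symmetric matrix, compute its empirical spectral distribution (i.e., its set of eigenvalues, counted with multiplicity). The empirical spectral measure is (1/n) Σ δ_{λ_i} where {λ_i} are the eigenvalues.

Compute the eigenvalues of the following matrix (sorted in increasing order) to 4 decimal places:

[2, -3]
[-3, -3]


Since M is real symmetric, both eigenvalues are real; they are the roots of det(λI − M) = λ² − (tr M) λ + det M.
tr M = 2 + (-3) = -1.
det M = 2·(-3) − (-3)² = -6 − 9 = -15.
Characteristic polynomial: λ² + λ − 15 = 0.
Discriminant Δ = (tr M)² − 4·det M = 1 − (-60) = 61; √Δ = 7.810250.
λ = (tr M ± √Δ)/2 = (-1 ± 7.810250)/2, giving (tr M − √Δ)/2 = -4.4051 and (tr M + √Δ)/2 = 3.4051.

Eigenvalues sorted in increasing order: [-4.4051, 3.4051].


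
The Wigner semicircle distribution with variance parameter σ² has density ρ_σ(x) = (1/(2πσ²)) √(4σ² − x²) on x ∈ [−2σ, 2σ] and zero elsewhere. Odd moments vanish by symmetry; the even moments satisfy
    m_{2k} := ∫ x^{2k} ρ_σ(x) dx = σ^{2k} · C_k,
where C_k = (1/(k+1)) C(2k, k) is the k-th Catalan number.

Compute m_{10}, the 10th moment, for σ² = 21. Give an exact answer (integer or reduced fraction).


By the scaled semicircle moment identity, m_{2k} = σ^{2k} · C_k with k = 5.
C_5 = (1/(k+1)) · C(2k, k) = (1/6) · C(10, 5) = (1/6) · 252 = 42.
σ^{2k} = (σ²)^k = (21)^5 = 4084101.

Therefore m_{10} = σ^{10} · C_5 = 4084101 · 42 = 171532242.


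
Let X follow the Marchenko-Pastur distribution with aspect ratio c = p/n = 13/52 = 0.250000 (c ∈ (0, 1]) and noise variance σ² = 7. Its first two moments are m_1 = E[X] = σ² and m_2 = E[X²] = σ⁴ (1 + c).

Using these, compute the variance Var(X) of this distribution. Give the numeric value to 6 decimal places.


m_1 = E[X] = σ² = 7, so m_1² = 49.
m_2 = E[X²] = σ⁴ (1 + c) = 49 · (1 + 0.250000) = 49 · 1.250000 = 61.250000.
(Note m_2 − m_1² simplifies to c · σ⁴ = 0.250000 · 49.)

Var(X) = m_2 − m_1² = 61.250000 − 49 = 12.250000.


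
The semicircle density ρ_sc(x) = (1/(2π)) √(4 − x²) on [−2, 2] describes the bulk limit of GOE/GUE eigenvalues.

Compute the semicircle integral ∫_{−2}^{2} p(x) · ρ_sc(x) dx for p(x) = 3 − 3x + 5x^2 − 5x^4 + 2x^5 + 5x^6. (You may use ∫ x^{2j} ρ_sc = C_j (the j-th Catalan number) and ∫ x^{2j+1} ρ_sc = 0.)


Write p(x) = Σ a_i x^i, split into monomials and integrate each against ρ_sc separately.
Using ∫ x^{2j} ρ_sc = C_j = (1/(j+1)) C(2j, j) (Catalan numbers) and ∫ x^{2j+1} ρ_sc = 0 (odd monomials vanish by symmetry):
  i = 0 (even): a_0 · C_{0} = 3 · 1 = 3
  i = 1 (odd): ∫ x^1 ρ_sc = 0 (vanishes)
  i = 2 (even): a_2 · C_{1} = 5 · 1 = 5
  i = 4 (even): a_4 · C_{2} = -5 · 2 = -10
  i = 5 (odd): ∫ x^5 ρ_sc = 0 (vanishes)
  i = 6 (even): a_6 · C_{3} = 5 · 5 = 25

Summing the contributions: ∫_{−2}^{2} p(x) ρ_sc(x) dx = 3 + 5 + (-10) + 25 = 23.


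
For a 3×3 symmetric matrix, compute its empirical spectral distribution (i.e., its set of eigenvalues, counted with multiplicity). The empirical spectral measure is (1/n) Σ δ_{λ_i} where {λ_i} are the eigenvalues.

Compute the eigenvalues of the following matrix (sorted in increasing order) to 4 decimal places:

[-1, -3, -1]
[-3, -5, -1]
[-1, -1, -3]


Since M is real symmetric, all three eigenvalues are real; they are the roots of det(λI − M) = λ³ − (tr M) λ² + s λ − det M, where s is the sum of the principal 2×2 minors.
tr M = -1 + (-5) + (-3) = -9.
s = ((-1)·(-5) − (-3)²) + ((-1)·(-3) − (-1)²) + ((-5)·(-3) − (-1)²) = -4 + 2 + 14 = 12.
det M (expand along row 1) = (-1)·14 − (-3)·8 + (-1)·(-2) = 12.
Characteristic polynomial: λ³ + 9λ² + 12λ − 12 = 0.
Substitute λ = y + (tr M)/3 = y − 3.000000 to remove the quadratic term: y³ + p·y + q = 0 with p = s − (tr M)²/3 = -15.000000 and q = −2(tr M)³/27 + (tr M)·s/3 − det M = 6.000000.
Three real roots ⇒ use the trigonometric (Viète) form: r = 2√(−p/3) = 4.472136, φ = arccos(3q/(p·r)) = arccos(-0.268328) = 1.842453 rad.
y_k = r·cos(φ/3 − 2πk/3) for k = 0, 1, 2 gives y = 3.654911, 0.404409, -4.059320.
λ_k = y_k − 3.000000 gives λ = 0.6549, -2.5956, -7.0593 (check: the sum is -9.0000 = tr M).

Eigenvalues sorted in increasing order: [-7.0593, -2.5956, 0.6549].


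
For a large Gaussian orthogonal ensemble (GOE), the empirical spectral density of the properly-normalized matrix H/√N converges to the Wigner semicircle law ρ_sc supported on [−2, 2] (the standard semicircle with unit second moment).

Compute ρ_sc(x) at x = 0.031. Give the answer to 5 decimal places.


ρ_sc(x) = (1/(2π)) √(4 − x²). With x = 0.031:
  4 − x² = 4 − (0.031)² = 4 − 0.000961 = 3.999039.
  √(4 − x²) = 1.999760.
  1/(2π) = 0.159155.
  ρ_sc(0.031) = 0.159155 · 1.999760 = 0.318272.

Rounded to 5 decimal places: ρ_sc(0.031) ≈ 0.31827.


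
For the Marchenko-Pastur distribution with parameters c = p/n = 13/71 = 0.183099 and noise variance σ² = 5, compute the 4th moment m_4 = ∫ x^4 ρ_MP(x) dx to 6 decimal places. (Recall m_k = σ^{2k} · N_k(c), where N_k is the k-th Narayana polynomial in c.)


E[X⁴] = σ⁸ (1 + 6c + 6c² + c³) (fourth MP moment). With σ² = 5 (so σ⁸ = 625) and c = 13/71 = 0.183099: E[X⁴] = 625 · (1 + 6·0.183099 + 6·(0.183099)² + (0.183099)³) = 625 · 2.305881.

So E[X^4] = 1441.175320.


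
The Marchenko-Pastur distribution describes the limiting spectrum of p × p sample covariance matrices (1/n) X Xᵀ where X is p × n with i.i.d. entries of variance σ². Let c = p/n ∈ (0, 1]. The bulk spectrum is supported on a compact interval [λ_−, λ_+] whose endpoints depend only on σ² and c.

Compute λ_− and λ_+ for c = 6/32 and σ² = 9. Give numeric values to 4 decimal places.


c = 6/32 = 0.187500; √c = 0.433013.
λ_− = σ² (1 − √c)² = 9 · (1 − 0.433013)² = 9 · (0.566987)² = 2.893271.
λ_+ = σ² (1 + √c)² = 9 · (1 + 0.433013)² = 9 · (1.433013)² = 18.481729.

Rounded to 4 decimal places: λ_− ≈ 2.8933, λ_+ ≈ 18.4817.


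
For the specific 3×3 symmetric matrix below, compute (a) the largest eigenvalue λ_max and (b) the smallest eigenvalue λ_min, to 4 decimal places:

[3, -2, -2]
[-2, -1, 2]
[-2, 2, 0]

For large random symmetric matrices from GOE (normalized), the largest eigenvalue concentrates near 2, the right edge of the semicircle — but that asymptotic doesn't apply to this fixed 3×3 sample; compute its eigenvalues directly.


Since M is real symmetric, all three eigenvalues are real; they are the roots of det(λI − M) = λ³ − (tr M) λ² + s λ − det M, where s is the sum of the principal 2×2 minors.
tr M = 3 + (-1) + 0 = 2.
s = (3·(-1) − (-2)²) + (3·0 − (-2)²) + ((-1)·0 − 2²) = -7 + (-4) + (-4) = -15.
det M (expand along row 1) = 3·(-4) − (-2)·4 + (-2)·(-6) = 8.
Characteristic polynomial: λ³ − 2λ² − 15λ − 8 = 0.
Substitute λ = y + (tr M)/3 = y + 0.666667 to remove the quadratic term: y³ + p·y + q = 0 with p = s − (tr M)²/3 = -16.333333 and q = −2(tr M)³/27 + (tr M)·s/3 − det M = -18.592593.
Three real roots ⇒ use the trigonometric (Viète) form: r = 2√(−p/3) = 4.666667, φ = arccos(3q/(p·r)) = arccos(0.731778) = 0.749869 rad.
y_k = r·cos(φ/3 − 2πk/3) for k = 0, 1, 2 gives y = 4.521642, -1.261121, -3.260521.
λ_k = y_k + 0.666667 gives λ = 5.1883, -0.5945, -2.5939 (check: the sum is 2.0000 = tr M).

Hence λ_max = 5.1883 and λ_min = -2.5939.


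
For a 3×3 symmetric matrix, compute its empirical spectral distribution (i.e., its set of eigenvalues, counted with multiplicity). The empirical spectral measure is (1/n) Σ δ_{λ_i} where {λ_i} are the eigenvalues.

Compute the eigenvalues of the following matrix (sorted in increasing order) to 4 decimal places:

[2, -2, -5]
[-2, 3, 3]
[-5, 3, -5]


Since M is real symmetric, all three eigenvalues are real; they are the roots of det(λI − M) = λ³ − (tr M) λ² + s λ − det M, where s is the sum of the principal 2×2 minors.
tr M = 2 + 3 + (-5) = 0.
s = (2·3 − (-2)²) + (2·(-5) − (-5)²) + (3·(-5) − 3²) = 2 + (-35) + (-24) = -57.
det M (expand along row 1) = 2·(-24) − (-2)·25 + (-5)·9 = -43.
Characteristic polynomial: λ³ − 57λ + 43 = 0.
Substitute λ = y + (tr M)/3 = y + 0.000000 to remove the quadratic term: y³ + p·y + q = 0 with p = s − (tr M)²/3 = -57.000000 and q = −2(tr M)³/27 + (tr M)·s/3 − det M = 43.000000.
Three real roots ⇒ use the trigonometric (Viète) form: r = 2√(−p/3) = 8.717798, φ = arccos(3q/(p·r)) = arccos(-0.259602) = 1.833406 rad.
y_k = r·cos(φ/3 − 2πk/3) for k = 0, 1, 2 gives y = 7.139850, 0.762153, -7.902003.
λ_k = y_k + 0.000000 gives λ = 7.1399, 0.7622, -7.9020 (check: the sum is 0.0000 = tr M).

Eigenvalues sorted in increasing order: [-7.9020, 0.7622, 7.1399].


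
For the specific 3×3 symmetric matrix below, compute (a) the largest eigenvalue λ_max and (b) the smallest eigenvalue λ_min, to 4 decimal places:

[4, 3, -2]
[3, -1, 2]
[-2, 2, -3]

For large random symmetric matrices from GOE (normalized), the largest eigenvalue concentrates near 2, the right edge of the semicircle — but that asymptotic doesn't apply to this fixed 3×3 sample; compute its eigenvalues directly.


Since M is real symmetric, all three eigenvalues are real; they are the roots of det(λI − M) = λ³ − (tr M) λ² + s λ − det M, where s is the sum of the principal 2×2 minors.
tr M = 4 + (-1) + (-3) = 0.
s = (4·(-1) − 3²) + (4·(-3) − (-2)²) + ((-1)·(-3) − 2²) = -13 + (-16) + (-1) = -30.
det M (expand along row 1) = 4·(-1) − 3·(-5) + (-2)·4 = 3.
Characteristic polynomial: λ³ − 30λ − 3 = 0.
Substitute λ = y + (tr M)/3 = y + 0.000000 to remove the quadratic term: y³ + p·y + q = 0 with p = s − (tr M)²/3 = -30.000000 and q = −2(tr M)³/27 + (tr M)·s/3 − det M = -3.000000.
Three real roots ⇒ use the trigonometric (Viète) form: r = 2√(−p/3) = 6.324555, φ = arccos(3q/(p·r)) = arccos(0.047434) = 1.523344 rad.
y_k = r·cos(φ/3 − 2πk/3) for k = 0, 1, 2 gives y = 5.526557, -0.100033, -5.426524.
λ_k = y_k + 0.000000 gives λ = 5.5266, -0.1000, -5.4265 (check: the sum is 0.0000 = tr M).

Hence λ_max = 5.5266 and λ_min = -5.4265.
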